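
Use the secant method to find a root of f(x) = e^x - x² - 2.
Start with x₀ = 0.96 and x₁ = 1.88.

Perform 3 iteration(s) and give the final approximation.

f(x) = e^x - x² - 2
x₀ = 0.96, x₁ = 1.88

Secant formula: x_{n+1} = x_n - f(x_n)(x_n - x_{n-1})/(f(x_n) - f(x_{n-1}))

Iteration 1:
  f(0.960000) = -0.309904
  f(1.880000) = 1.019105
  x_2 = 1.880000 - 1.019105×(1.880000 - 0.960000)/(1.019105 - (-0.309904))
       = 1.174529
Iteration 2:
  f(1.880000) = 1.019105
  f(1.174529) = -0.142900
  x_3 = 1.174529 - (-0.142900)×(1.174529 - 1.880000)/(-0.142900 - 1.019105)
       = 1.261286
Iteration 3:
  f(1.174529) = -0.142900
  f(1.261286) = -0.060884
  x_4 = 1.261286 - (-0.060884)×(1.261286 - 1.174529)/(-0.060884 - (-0.142900))
       = 1.325690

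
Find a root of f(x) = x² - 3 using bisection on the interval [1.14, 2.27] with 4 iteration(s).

f(x) = x² - 3
Initial interval: [1.14, 2.27]

Iteration 1:
  c_1 = (1.140000 + 2.270000)/2 = 1.705000
  f(c_1) = f(1.705000) = -0.092975
  f(a) × f(c) ≥ 0, new interval: [1.705000, 2.270000]
Iteration 2:
  c_2 = (1.705000 + 2.270000)/2 = 1.987500
  f(c_2) = f(1.987500) = 0.950156
  f(a) × f(c) < 0, new interval: [1.705000, 1.987500]
Iteration 3:
  c_3 = (1.705000 + 1.987500)/2 = 1.846250
  f(c_3) = f(1.846250) = 0.408639
  f(a) × f(c) < 0, new interval: [1.705000, 1.846250]
Iteration 4:
  c_4 = (1.705000 + 1.846250)/2 = 1.775625
  f(c_4) = f(1.775625) = 0.152844
  f(a) × f(c) < 0, new interval: [1.705000, 1.775625]

After 4 iteration(s), the approximation is c_4 = 1.775625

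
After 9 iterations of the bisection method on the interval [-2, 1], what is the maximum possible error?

Bisection error bound: |error| ≤ (b-a)/2^n
|error| ≤ (1 - (-2))/2^9 = 3/2^9
|error| ≤ 0.0058593750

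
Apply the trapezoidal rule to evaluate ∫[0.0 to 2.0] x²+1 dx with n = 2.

f(x) = x²+1
a = 0.0, b = 2.0, n = 2
h = (b - a)/n = 1.000000

Trapezoidal rule: (h/2)[f(x₀) + 2f(x₁) + 2f(x₂) + ... + f(xₙ)]

x_0 = 0.0000, f(x_0) = 1.000000, coefficient = 1
x_1 = 1.0000, f(x_1) = 2.000000, coefficient = 2
x_2 = 2.0000, f(x_2) = 5.000000, coefficient = 1

I ≈ (1.000000/2) × 10.000000 = 5.000000
Exact value: 4.666667
Error: 0.333333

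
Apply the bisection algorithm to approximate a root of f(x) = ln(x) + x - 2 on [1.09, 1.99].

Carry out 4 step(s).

f(x) = ln(x) + x - 2
Initial interval: [1.09, 1.99]

Iteration 1:
  c_1 = (1.090000 + 1.990000)/2 = 1.540000
  f(c_1) = f(1.540000) = -0.028218
  f(a) × f(c) ≥ 0, new interval: [1.540000, 1.990000]
Iteration 2:
  c_2 = (1.540000 + 1.990000)/2 = 1.765000
  f(c_2) = f(1.765000) = 0.333151
  f(a) × f(c) < 0, new interval: [1.540000, 1.765000]
Iteration 3:
  c_3 = (1.540000 + 1.765000)/2 = 1.652500
  f(c_3) = f(1.652500) = 0.154789
  f(a) × f(c) < 0, new interval: [1.540000, 1.652500]
Iteration 4:
  c_4 = (1.540000 + 1.652500)/2 = 1.596250
  f(c_4) = f(1.596250) = 0.063907
  f(a) × f(c) < 0, new interval: [1.540000, 1.596250]

After 4 iteration(s), the approximation is c_4 = 1.596250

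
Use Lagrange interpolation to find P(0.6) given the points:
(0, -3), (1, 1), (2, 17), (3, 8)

Lagrange interpolation formula:
P(x) = Σ yᵢ × Lᵢ(x)
where Lᵢ(x) = Π_{j≠i} (x - xⱼ)/(xᵢ - xⱼ)

L_0(0.6) = (0.6 - 1)/(0 - 1) × (0.6 - 2)/(0 - 2) × (0.6 - 3)/(0 - 3) = 0.224000
L_1(0.6) = (0.6 - 0)/(1 - 0) × (0.6 - 2)/(1 - 2) × (0.6 - 3)/(1 - 3) = 1.008000
L_2(0.6) = (0.6 - 0)/(2 - 0) × (0.6 - 1)/(2 - 1) × (0.6 - 3)/(2 - 3) = -0.288000
L_3(0.6) = (0.6 - 0)/(3 - 0) × (0.6 - 1)/(3 - 1) × (0.6 - 2)/(3 - 2) = 0.056000

P(0.6) = (-3)×L_0(0.6) + 1×L_1(0.6) + 17×L_2(0.6) + 8×L_3(0.6)
P(0.6) = -4.112000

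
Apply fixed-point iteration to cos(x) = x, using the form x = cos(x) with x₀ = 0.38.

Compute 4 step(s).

Equation: cos(x) = x
Fixed-point form: x = cos(x)
x₀ = 0.38

x_1 = g(0.380000) = 0.928665
x_2 = g(0.928665) = 0.598904
x_3 = g(0.598904) = 0.825954
x_4 = g(0.825954) = 0.677856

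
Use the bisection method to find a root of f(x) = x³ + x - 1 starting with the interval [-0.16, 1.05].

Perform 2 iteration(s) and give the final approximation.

f(x) = x³ + x - 1
Initial interval: [-0.16, 1.05]

Iteration 1:
  c_1 = (-0.160000 + 1.050000)/2 = 0.445000
  f(c_1) = f(0.445000) = -0.466879
  f(a) × f(c) ≥ 0, new interval: [0.445000, 1.050000]
Iteration 2:
  c_2 = (0.445000 + 1.050000)/2 = 0.747500
  f(c_2) = f(0.747500) = 0.165170
  f(a) × f(c) < 0, new interval: [0.445000, 0.747500]

After 2 iteration(s), the approximation is c_2 = 0.747500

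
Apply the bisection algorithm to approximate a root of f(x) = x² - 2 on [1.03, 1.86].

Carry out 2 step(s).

f(x) = x² - 2
Initial interval: [1.03, 1.86]

Iteration 1:
  c_1 = (1.030000 + 1.860000)/2 = 1.445000
  f(c_1) = f(1.445000) = 0.088025
  f(a) × f(c) < 0, new interval: [1.030000, 1.445000]
Iteration 2:
  c_2 = (1.030000 + 1.445000)/2 = 1.237500
  f(c_2) = f(1.237500) = -0.468594
  f(a) × f(c) ≥ 0, new interval: [1.237500, 1.445000]

After 2 iteration(s), the approximation is c_2 = 1.237500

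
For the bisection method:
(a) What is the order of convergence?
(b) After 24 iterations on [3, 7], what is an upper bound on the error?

(a) Bisection has linear (order 1) convergence; the error is halved each step.

(b) Error bound = (b-a)/2^n = (7 - 3)/2^{24}
    = 4/2^{24}

(a) 1 (linear); (b) error ≤ 2.38e-07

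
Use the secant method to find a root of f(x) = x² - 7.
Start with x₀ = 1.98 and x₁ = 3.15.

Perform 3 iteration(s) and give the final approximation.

f(x) = x² - 7
x₀ = 1.98, x₁ = 3.15

Secant formula: x_{n+1} = x_n - f(x_n)(x_n - x_{n-1})/(f(x_n) - f(x_{n-1}))

Iteration 1:
  f(1.980000) = -3.079600
  f(3.150000) = 2.922500
  x_2 = 3.150000 - 2.922500×(3.150000 - 1.980000)/(2.922500 - (-3.079600))
       = 2.580312
Iteration 2:
  f(3.150000) = 2.922500
  f(2.580312) = -0.341991
  x_3 = 2.580312 - (-0.341991)×(2.580312 - 3.150000)/(-0.341991 - 2.922500)
       = 2.639993
Iteration 3:
  f(2.580312) = -0.341991
  f(2.639993) = -0.030438
  x_4 = 2.639993 - (-0.030438)×(2.639993 - 2.580312)/(-0.030438 - (-0.341991))
       = 2.645823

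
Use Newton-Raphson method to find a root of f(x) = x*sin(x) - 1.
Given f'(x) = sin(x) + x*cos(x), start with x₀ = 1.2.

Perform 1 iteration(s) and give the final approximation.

f(x) = x*sin(x) - 1
f'(x) = sin(x) + x*cos(x)
x₀ = 1.2

Newton-Raphson formula: x_{n+1} = x_n - f(x_n)/f'(x_n)

Iteration 1:
  f(1.200000) = 0.118447
  f'(1.200000) = 1.366868
  x_1 = 1.200000 - 0.118447/1.366868 = 1.113344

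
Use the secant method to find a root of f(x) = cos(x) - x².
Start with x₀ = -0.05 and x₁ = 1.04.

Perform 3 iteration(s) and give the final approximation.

f(x) = cos(x) - x²
x₀ = -0.05, x₁ = 1.04

Secant formula: x_{n+1} = x_n - f(x_n)(x_n - x_{n-1})/(f(x_n) - f(x_{n-1}))

Iteration 1:
  f(-0.050000) = 0.996250
  f(1.040000) = -0.575380
  x_2 = 1.040000 - (-0.575380)×(1.040000 - (-0.050000))/(-0.575380 - 0.996250)
       = 0.640947
Iteration 2:
  f(1.040000) = -0.575380
  f(0.640947) = 0.390717
  x_3 = 0.640947 - 0.390717×(0.640947 - 1.040000)/(0.390717 - (-0.575380))
       = 0.802335
Iteration 3:
  f(0.640947) = 0.390717
  f(0.802335) = 0.051288
  x_4 = 0.802335 - 0.051288×(0.802335 - 0.640947)/(0.051288 - 0.390717)
       = 0.826721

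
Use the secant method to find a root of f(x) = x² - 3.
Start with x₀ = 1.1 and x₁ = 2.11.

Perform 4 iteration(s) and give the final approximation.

f(x) = x² - 3
x₀ = 1.1, x₁ = 2.11

Secant formula: x_{n+1} = x_n - f(x_n)(x_n - x_{n-1})/(f(x_n) - f(x_{n-1}))

Iteration 1:
  f(1.100000) = -1.790000
  f(2.110000) = 1.452100
  x_2 = 2.110000 - 1.452100×(2.110000 - 1.100000)/(1.452100 - (-1.790000))
       = 1.657632
Iteration 2:
  f(2.110000) = 1.452100
  f(1.657632) = -0.252255
  x_3 = 1.657632 - (-0.252255)×(1.657632 - 2.110000)/(-0.252255 - 1.452100)
       = 1.724586
Iteration 3:
  f(1.657632) = -0.252255
  f(1.724586) = -0.025805
  x_4 = 1.724586 - (-0.025805)×(1.724586 - 1.657632)/(-0.025805 - (-0.252255))
       = 1.732215
Iteration 4:
  f(1.724586) = -0.025805
  f(1.732215) = 0.000569
  x_5 = 1.732215 - 0.000569×(1.732215 - 1.724586)/(0.000569 - (-0.025805))
       = 1.732050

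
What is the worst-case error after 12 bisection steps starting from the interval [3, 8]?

Bisection error bound: |error| ≤ (b-a)/2^n
|error| ≤ (8 - 3)/2^12 = 5/2^12
|error| ≤ 0.0012207031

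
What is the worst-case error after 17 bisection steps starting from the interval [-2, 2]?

Bisection error bound: |error| ≤ (b-a)/2^n
|error| ≤ (2 - (-2))/2^17 = 4/2^17
|error| ≤ 0.0000305176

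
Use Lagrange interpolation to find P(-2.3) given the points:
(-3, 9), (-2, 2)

Lagrange interpolation formula:
P(x) = Σ yᵢ × Lᵢ(x)
where Lᵢ(x) = Π_{j≠i} (x - xⱼ)/(xᵢ - xⱼ)

L_0(-2.3) = (-2.3 - (-2))/(-3 - (-2)) = 0.300000
L_1(-2.3) = (-2.3 - (-3))/(-2 - (-3)) = 0.700000

P(-2.3) = 9×L_0(-2.3) + 2×L_1(-2.3)
P(-2.3) = 4.100000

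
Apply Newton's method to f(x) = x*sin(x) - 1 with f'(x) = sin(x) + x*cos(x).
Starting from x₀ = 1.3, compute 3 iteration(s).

f(x) = x*sin(x) - 1
f'(x) = sin(x) + x*cos(x)
x₀ = 1.3

Newton-Raphson formula: x_{n+1} = x_n - f(x_n)/f'(x_n)

Iteration 1:
  f(1.300000) = 0.252626
  f'(1.300000) = 1.311307
  x_1 = 1.300000 - 0.252626/1.311307 = 1.107348
Iteration 2:
  f(1.107348) = -0.009459
  f'(1.107348) = 1.389540
  x_2 = 1.107348 - (-0.009459)/1.389540 = 1.114155
Iteration 3:
  f(1.114155) = -0.000002
  f'(1.114155) = 1.388810
  x_3 = 1.114155 - (-0.000002)/1.388810 = 1.114157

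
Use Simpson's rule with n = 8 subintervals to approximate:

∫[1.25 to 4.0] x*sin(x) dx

f(x) = x*sin(x)
a = 1.25, b = 4.0, n = 8
h = (b - a)/n = 0.343750

Simpson's rule: (h/3)[f(x₀) + 4f(x₁) + 2f(x₂) + ... + f(xₙ)]

x_0 = 1.2500, f(x_0) = 1.186231, coefficient = 1
x_1 = 1.5938, f(x_1) = 1.593330, coefficient = 4
x_2 = 1.9375, f(x_2) = 1.808684, coefficient = 2
x_3 = 2.2812, f(x_3) = 1.729338, coefficient = 4
x_4 = 2.6250, f(x_4) = 1.296541, coefficient = 2
x_5 = 2.9688, f(x_5) = 0.510576, coefficient = 4
x_6 = 3.3125, f(x_6) = -0.563379, coefficient = 2
x_7 = 3.6562, f(x_7) = -1.799740, coefficient = 4
x_8 = 4.0000, f(x_8) = -3.027210, coefficient = 1

I ≈ (0.343750/3) × 11.376728 = 1.303583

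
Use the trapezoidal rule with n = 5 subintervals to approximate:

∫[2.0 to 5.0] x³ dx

f(x) = x³
a = 2.0, b = 5.0, n = 5
h = (b - a)/n = 0.600000

Trapezoidal rule: (h/2)[f(x₀) + 2f(x₁) + 2f(x₂) + ... + f(xₙ)]

x_0 = 2.0000, f(x_0) = 8.000000, coefficient = 1
x_1 = 2.6000, f(x_1) = 17.576000, coefficient = 2
x_2 = 3.2000, f(x_2) = 32.768000, coefficient = 2
x_3 = 3.8000, f(x_3) = 54.872000, coefficient = 2
x_4 = 4.4000, f(x_4) = 85.184000, coefficient = 2
x_5 = 5.0000, f(x_5) = 125.000000, coefficient = 1

I ≈ (0.600000/2) × 513.800000 = 154.140000
Exact value: 152.250000
Error: 1.890000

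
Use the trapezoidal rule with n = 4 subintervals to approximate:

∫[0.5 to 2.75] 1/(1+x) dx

f(x) = 1/(1+x)
a = 0.5, b = 2.75, n = 4
h = (b - a)/n = 0.562500

Trapezoidal rule: (h/2)[f(x₀) + 2f(x₁) + 2f(x₂) + ... + f(xₙ)]

x_0 = 0.5000, f(x_0) = 0.666667, coefficient = 1
x_1 = 1.0625, f(x_1) = 0.484848, coefficient = 2
x_2 = 1.6250, f(x_2) = 0.380952, coefficient = 2
x_3 = 2.1875, f(x_3) = 0.313725, coefficient = 2
x_4 = 2.7500, f(x_4) = 0.266667, coefficient = 1

I ≈ (0.562500/2) × 3.292386 = 0.925984
Exact value: 0.916291
Error: 0.009693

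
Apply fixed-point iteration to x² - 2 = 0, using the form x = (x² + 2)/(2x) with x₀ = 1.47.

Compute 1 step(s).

Equation: x² - 2 = 0
Fixed-point form: x = (x² + 2)/(2x)
x₀ = 1.47

x_1 = g(1.470000) = 1.415272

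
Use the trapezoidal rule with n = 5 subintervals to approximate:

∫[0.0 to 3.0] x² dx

f(x) = x²
a = 0.0, b = 3.0, n = 5
h = (b - a)/n = 0.600000

Trapezoidal rule: (h/2)[f(x₀) + 2f(x₁) + 2f(x₂) + ... + f(xₙ)]

x_0 = 0.0000, f(x_0) = 0.000000, coefficient = 1
x_1 = 0.6000, f(x_1) = 0.360000, coefficient = 2
x_2 = 1.2000, f(x_2) = 1.440000, coefficient = 2
x_3 = 1.8000, f(x_3) = 3.240000, coefficient = 2
x_4 = 2.4000, f(x_4) = 5.760000, coefficient = 2
x_5 = 3.0000, f(x_5) = 9.000000, coefficient = 1

I ≈ (0.600000/2) × 30.600000 = 9.180000
Exact value: 9.000000
Error: 0.180000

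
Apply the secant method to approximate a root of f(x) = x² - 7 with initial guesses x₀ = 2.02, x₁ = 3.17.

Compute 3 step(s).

f(x) = x² - 7
x₀ = 2.02, x₁ = 3.17

Secant formula: x_{n+1} = x_n - f(x_n)(x_n - x_{n-1})/(f(x_n) - f(x_{n-1}))

Iteration 1:
  f(2.020000) = -2.919600
  f(3.170000) = 3.048900
  x_2 = 3.170000 - 3.048900×(3.170000 - 2.020000)/(3.048900 - (-2.919600))
       = 2.582543
Iteration 2:
  f(3.170000) = 3.048900
  f(2.582543) = -0.330470
  x_3 = 2.582543 - (-0.330470)×(2.582543 - 3.170000)/(-0.330470 - 3.048900)
       = 2.639991
Iteration 3:
  f(2.582543) = -0.330470
  f(2.639991) = -0.030448
  x_4 = 2.639991 - (-0.030448)×(2.639991 - 2.582543)/(-0.030448 - (-0.330470))
       = 2.645821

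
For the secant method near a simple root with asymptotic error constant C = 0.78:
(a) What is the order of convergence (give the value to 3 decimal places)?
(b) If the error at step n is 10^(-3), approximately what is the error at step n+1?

(a) Secant method has superlinear convergence with order φ = (1+√5)/2 ≈ 1.618.
    This means |e_{n+1}| ≈ C|e_n|^1.618.

(b) With |e_n| = 10^(-3) and C = 0.78:
    |e_{n+1}| ≈ 0.78 × (10^(-3))^1.618 = 0.78 × 10^(-4.85)

(a) ≈ 1.618 (golden ratio); (b) |e_{n+1}| ≈ 1.091e-05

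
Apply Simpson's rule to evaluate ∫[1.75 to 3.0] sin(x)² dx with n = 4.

f(x) = sin(x)²
a = 1.75, b = 3.0, n = 4
h = (b - a)/n = 0.312500

Simpson's rule: (h/3)[f(x₀) + 4f(x₁) + 2f(x₂) + ... + f(xₙ)]

x_0 = 1.7500, f(x_0) = 0.968228, coefficient = 1
x_1 = 2.0625, f(x_1) = 0.777095, coefficient = 4
x_2 = 2.3750, f(x_2) = 0.481199, coefficient = 2
x_3 = 2.6875, f(x_3) = 0.192411, coefficient = 4
x_4 = 3.0000, f(x_4) = 0.019915, coefficient = 1

I ≈ (0.312500/3) × 5.828565 = 0.607142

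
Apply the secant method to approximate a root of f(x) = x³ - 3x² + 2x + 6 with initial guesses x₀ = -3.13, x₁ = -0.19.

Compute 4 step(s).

f(x) = x³ - 3x² + 2x + 6
x₀ = -3.13, x₁ = -0.19

Secant formula: x_{n+1} = x_n - f(x_n)(x_n - x_{n-1})/(f(x_n) - f(x_{n-1}))

Iteration 1:
  f(-3.130000) = -60.314997
  f(-0.190000) = 5.504841
  x_2 = -0.190000 - 5.504841×(-0.190000 - (-3.130000))/(5.504841 - (-60.314997))
       = -0.435887
Iteration 2:
  f(-0.190000) = 5.504841
  f(-0.435887) = 4.475417
  x_3 = -0.435887 - 4.475417×(-0.435887 - (-0.190000))/(4.475417 - 5.504841)
       = -1.504879
Iteration 3:
  f(-0.435887) = 4.475417
  f(-1.504879) = -7.211779
  x_4 = -1.504879 - (-7.211779)×(-1.504879 - (-0.435887))/(-7.211779 - 4.475417)
       = -0.845240
Iteration 4:
  f(-1.504879) = -7.211779
  f(-0.845240) = 1.562367
  x_5 = -0.845240 - 1.562367×(-0.845240 - (-1.504879))/(1.562367 - (-7.211779))
       = -0.962698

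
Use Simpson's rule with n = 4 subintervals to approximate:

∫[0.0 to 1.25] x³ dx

f(x) = x³
a = 0.0, b = 1.25, n = 4
h = (b - a)/n = 0.312500

Simpson's rule: (h/3)[f(x₀) + 4f(x₁) + 2f(x₂) + ... + f(xₙ)]

x_0 = 0.0000, f(x_0) = 0.000000, coefficient = 1
x_1 = 0.3125, f(x_1) = 0.030518, coefficient = 4
x_2 = 0.6250, f(x_2) = 0.244141, coefficient = 2
x_3 = 0.9375, f(x_3) = 0.823975, coefficient = 4
x_4 = 1.2500, f(x_4) = 1.953125, coefficient = 1

I ≈ (0.312500/3) × 5.859375 = 0.610352
Exact value: 0.610352
Error: 0.000000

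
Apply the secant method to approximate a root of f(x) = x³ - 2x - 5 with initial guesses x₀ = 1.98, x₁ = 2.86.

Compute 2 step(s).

f(x) = x³ - 2x - 5
x₀ = 1.98, x₁ = 2.86

Secant formula: x_{n+1} = x_n - f(x_n)(x_n - x_{n-1})/(f(x_n) - f(x_{n-1}))

Iteration 1:
  f(1.980000) = -1.197608
  f(2.860000) = 12.673656
  x_2 = 2.860000 - 12.673656×(2.860000 - 1.980000)/(12.673656 - (-1.197608))
       = 2.055977
Iteration 2:
  f(2.860000) = 12.673656
  f(2.055977) = -0.421256
  x_3 = 2.055977 - (-0.421256)×(2.055977 - 2.860000)/(-0.421256 - 12.673656)
       = 2.081842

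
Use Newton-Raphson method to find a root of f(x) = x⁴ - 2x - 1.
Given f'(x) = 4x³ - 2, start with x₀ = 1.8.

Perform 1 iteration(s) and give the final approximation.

f(x) = x⁴ - 2x - 1
f'(x) = 4x³ - 2
x₀ = 1.8

Newton-Raphson formula: x_{n+1} = x_n - f(x_n)/f'(x_n)

Iteration 1:
  f(1.800000) = 5.897600
  f'(1.800000) = 21.328000
  x_1 = 1.800000 - 5.897600/21.328000 = 1.523481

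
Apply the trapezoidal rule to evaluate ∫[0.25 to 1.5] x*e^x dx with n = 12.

f(x) = x*e^x
a = 0.25, b = 1.5, n = 12
h = (b - a)/n = 0.104167

Trapezoidal rule: (h/2)[f(x₀) + 2f(x₁) + 2f(x₂) + ... + f(xₙ)]

x_0 = 0.2500, f(x_0) = 0.321006, coefficient = 1
x_1 = 0.3542, f(x_1) = 0.504685, coefficient = 2
x_2 = 0.4583, f(x_2) = 0.724825, coefficient = 2
x_3 = 0.5625, f(x_3) = 0.987218, coefficient = 2
x_4 = 0.6667, f(x_4) = 1.298489, coefficient = 2
x_5 = 0.7708, f(x_5) = 1.666208, coefficient = 2
x_6 = 0.8750, f(x_6) = 2.099016, coefficient = 2
x_7 = 0.9792, f(x_7) = 2.606774, coefficient = 2
x_8 = 1.0833, f(x_8) = 3.200721, coefficient = 2
x_9 = 1.1875, f(x_9) = 3.893663, coefficient = 2
x_10 = 1.2917, f(x_10) = 4.700176, coefficient = 2
x_11 = 1.3958, f(x_11) = 5.636847, coefficient = 2
x_12 = 1.5000, f(x_12) = 6.722534, coefficient = 1

I ≈ (0.104167/2) × 61.680783 = 3.212541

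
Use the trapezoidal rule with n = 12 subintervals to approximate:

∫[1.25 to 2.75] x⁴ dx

f(x) = x⁴
a = 1.25, b = 2.75, n = 12
h = (b - a)/n = 0.125000

Trapezoidal rule: (h/2)[f(x₀) + 2f(x₁) + 2f(x₂) + ... + f(xₙ)]

x_0 = 1.2500, f(x_0) = 2.441406, coefficient = 1
x_1 = 1.3750, f(x_1) = 3.574463, coefficient = 2
x_2 = 1.5000, f(x_2) = 5.062500, coefficient = 2
x_3 = 1.6250, f(x_3) = 6.972900, coefficient = 2
x_4 = 1.7500, f(x_4) = 9.378906, coefficient = 2
x_5 = 1.8750, f(x_5) = 12.359619, coefficient = 2
x_6 = 2.0000, f(x_6) = 16.000000, coefficient = 2
x_7 = 2.1250, f(x_7) = 20.390869, coefficient = 2
x_8 = 2.2500, f(x_8) = 25.628906, coefficient = 2
x_9 = 2.3750, f(x_9) = 31.816650, coefficient = 2
x_10 = 2.5000, f(x_10) = 39.062500, coefficient = 2
x_11 = 2.6250, f(x_11) = 47.480713, coefficient = 2
x_12 = 2.7500, f(x_12) = 57.191406, coefficient = 1

I ≈ (0.125000/2) × 495.088867 = 30.943054
Exact value: 30.844922
Error: 0.098132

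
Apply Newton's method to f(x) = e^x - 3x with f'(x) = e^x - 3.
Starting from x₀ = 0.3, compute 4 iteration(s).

f(x) = e^x - 3x
f'(x) = e^x - 3
x₀ = 0.3

Newton-Raphson formula: x_{n+1} = x_n - f(x_n)/f'(x_n)

Iteration 1:
  f(0.300000) = 0.449859
  f'(0.300000) = -1.650141
  x_1 = 0.300000 - 0.449859/(-1.650141) = 0.572618
Iteration 2:
  f(0.572618) = 0.055048
  f'(0.572618) = -1.227097
  x_2 = 0.572618 - 0.055048/(-1.227097) = 0.617479
Iteration 3:
  f(0.617479) = 0.001811
  f'(0.617479) = -1.145753
  x_3 = 0.617479 - 0.001811/(-1.145753) = 0.619059
Iteration 4:
  f(0.619059) = 0.000002
  f'(0.619059) = -1.142820
  x_4 = 0.619059 - 0.000002/(-1.142820) = 0.619061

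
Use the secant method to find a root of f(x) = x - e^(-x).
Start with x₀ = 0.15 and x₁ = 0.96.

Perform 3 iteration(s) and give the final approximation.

f(x) = x - e^(-x)
x₀ = 0.15, x₁ = 0.96

Secant formula: x_{n+1} = x_n - f(x_n)(x_n - x_{n-1})/(f(x_n) - f(x_{n-1}))

Iteration 1:
  f(0.150000) = -0.710708
  f(0.960000) = 0.577107
  x_2 = 0.960000 - 0.577107×(0.960000 - 0.150000)/(0.577107 - (-0.710708))
       = 0.597016
Iteration 2:
  f(0.960000) = 0.577107
  f(0.597016) = 0.046564
  x_3 = 0.597016 - 0.046564×(0.597016 - 0.960000)/(0.046564 - 0.577107)
       = 0.565158
Iteration 3:
  f(0.597016) = 0.046564
  f(0.565158) = -0.003112
  x_4 = 0.565158 - (-0.003112)×(0.565158 - 0.597016)/(-0.003112 - 0.046564)
       = 0.567154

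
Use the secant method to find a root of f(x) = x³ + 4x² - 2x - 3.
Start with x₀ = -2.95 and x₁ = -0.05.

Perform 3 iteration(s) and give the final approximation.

f(x) = x³ + 4x² - 2x - 3
x₀ = -2.95, x₁ = -0.05

Secant formula: x_{n+1} = x_n - f(x_n)(x_n - x_{n-1})/(f(x_n) - f(x_{n-1}))

Iteration 1:
  f(-2.950000) = 12.037625
  f(-0.050000) = -2.890125
  x_2 = -0.050000 - (-2.890125)×(-0.050000 - (-2.950000))/(-2.890125 - 12.037625)
       = -0.611462
Iteration 2:
  f(-0.050000) = -2.890125
  f(-0.611462) = -0.510151
  x_3 = -0.611462 - (-0.510151)×(-0.611462 - (-0.050000))/(-0.510151 - (-2.890125))
       = -0.731812
Iteration 3:
  f(-0.611462) = -0.510151
  f(-0.731812) = 0.213898
  x_4 = -0.731812 - 0.213898×(-0.731812 - (-0.611462))/(0.213898 - (-0.510151))
       = -0.696258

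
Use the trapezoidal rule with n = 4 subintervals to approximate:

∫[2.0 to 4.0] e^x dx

f(x) = e^x
a = 2.0, b = 4.0, n = 4
h = (b - a)/n = 0.500000

Trapezoidal rule: (h/2)[f(x₀) + 2f(x₁) + 2f(x₂) + ... + f(xₙ)]

x_0 = 2.0000, f(x_0) = 7.389056, coefficient = 1
x_1 = 2.5000, f(x_1) = 12.182494, coefficient = 2
x_2 = 3.0000, f(x_2) = 20.085537, coefficient = 2
x_3 = 3.5000, f(x_3) = 33.115452, coefficient = 2
x_4 = 4.0000, f(x_4) = 54.598150, coefficient = 1

I ≈ (0.500000/2) × 192.754172 = 48.188543
Exact value: 47.209094
Error: 0.979449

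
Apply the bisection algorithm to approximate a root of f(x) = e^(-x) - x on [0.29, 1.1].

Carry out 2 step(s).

f(x) = e^(-x) - x
Initial interval: [0.29, 1.1]

Iteration 1:
  c_1 = (0.290000 + 1.100000)/2 = 0.695000
  f(c_1) = f(0.695000) = -0.195926
  f(a) × f(c) < 0, new interval: [0.290000, 0.695000]
Iteration 2:
  c_2 = (0.290000 + 0.695000)/2 = 0.492500
  f(c_2) = f(0.492500) = 0.118597
  f(a) × f(c) ≥ 0, new interval: [0.492500, 0.695000]

After 2 iteration(s), the approximation is c_2 = 0.492500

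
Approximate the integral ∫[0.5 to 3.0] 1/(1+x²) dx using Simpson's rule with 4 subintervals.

f(x) = 1/(1+x²)
a = 0.5, b = 3.0, n = 4
h = (b - a)/n = 0.625000

Simpson's rule: (h/3)[f(x₀) + 4f(x₁) + 2f(x₂) + ... + f(xₙ)]

x_0 = 0.5000, f(x_0) = 0.800000, coefficient = 1
x_1 = 1.1250, f(x_1) = 0.441379, coefficient = 4
x_2 = 1.7500, f(x_2) = 0.246154, coefficient = 2
x_3 = 2.3750, f(x_3) = 0.150588, coefficient = 4
x_4 = 3.0000, f(x_4) = 0.100000, coefficient = 1

I ≈ (0.625000/3) × 3.760178 = 0.783370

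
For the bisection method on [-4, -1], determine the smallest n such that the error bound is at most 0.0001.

We need (b-a)/2^n ≤ 0.0001
(-1 - (-4))/2^n ≤ 0.0001
3/2^n ≤ 0.0001
2^n ≥ 30000
n ≥ log₂(30000) = 14.87
n ≥ 15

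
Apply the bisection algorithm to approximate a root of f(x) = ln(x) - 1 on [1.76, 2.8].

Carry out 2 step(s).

f(x) = ln(x) - 1
Initial interval: [1.76, 2.8]

Iteration 1:
  c_1 = (1.760000 + 2.800000)/2 = 2.280000
  f(c_1) = f(2.280000) = -0.175825
  f(a) × f(c) ≥ 0, new interval: [2.280000, 2.800000]
Iteration 2:
  c_2 = (2.280000 + 2.800000)/2 = 2.540000
  f(c_2) = f(2.540000) = -0.067836
  f(a) × f(c) ≥ 0, new interval: [2.540000, 2.800000]

After 2 iteration(s), the approximation is c_2 = 2.540000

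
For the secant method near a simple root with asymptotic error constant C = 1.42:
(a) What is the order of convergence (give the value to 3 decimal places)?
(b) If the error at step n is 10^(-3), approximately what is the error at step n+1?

(a) Secant method has superlinear convergence with order φ = (1+√5)/2 ≈ 1.618.
    This means |e_{n+1}| ≈ C|e_n|^1.618.

(b) With |e_n| = 10^(-3) and C = 1.42:
    |e_{n+1}| ≈ 1.42 × (10^(-3))^1.618 = 1.42 × 10^(-4.85)

(a) ≈ 1.618 (golden ratio); (b) |e_{n+1}| ≈ 1.987e-05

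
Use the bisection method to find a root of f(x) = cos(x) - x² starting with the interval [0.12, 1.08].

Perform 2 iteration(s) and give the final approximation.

f(x) = cos(x) - x²
Initial interval: [0.12, 1.08]

Iteration 1:
  c_1 = (0.120000 + 1.080000)/2 = 0.600000
  f(c_1) = f(0.600000) = 0.465336
  f(a) × f(c) ≥ 0, new interval: [0.600000, 1.080000]
Iteration 2:
  c_2 = (0.600000 + 1.080000)/2 = 0.840000
  f(c_2) = f(0.840000) = -0.038137
  f(a) × f(c) < 0, new interval: [0.600000, 0.840000]

After 2 iteration(s), the approximation is c_2 = 0.840000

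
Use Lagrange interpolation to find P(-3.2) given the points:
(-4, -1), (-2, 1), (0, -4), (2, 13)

Lagrange interpolation formula:
P(x) = Σ yᵢ × Lᵢ(x)
where Lᵢ(x) = Π_{j≠i} (x - xⱼ)/(xᵢ - xⱼ)

L_0(-3.2) = (-3.2 - (-2))/(-4 - (-2)) × (-3.2 - 0)/(-4 - 0) × (-3.2 - 2)/(-4 - 2) = 0.416000
L_1(-3.2) = (-3.2 - (-4))/(-2 - (-4)) × (-3.2 - 0)/(-2 - 0) × (-3.2 - 2)/(-2 - 2) = 0.832000
L_2(-3.2) = (-3.2 - (-4))/(0 - (-4)) × (-3.2 - (-2))/(0 - (-2)) × (-3.2 - 2)/(0 - 2) = -0.312000
L_3(-3.2) = (-3.2 - (-4))/(2 - (-4)) × (-3.2 - (-2))/(2 - (-2)) × (-3.2 - 0)/(2 - 0) = 0.064000

P(-3.2) = (-1)×L_0(-3.2) + 1×L_1(-3.2) + (-4)×L_2(-3.2) + 13×L_3(-3.2)
P(-3.2) = 2.496000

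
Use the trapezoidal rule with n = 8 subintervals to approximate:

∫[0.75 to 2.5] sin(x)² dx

f(x) = sin(x)²
a = 0.75, b = 2.5, n = 8
h = (b - a)/n = 0.218750

Trapezoidal rule: (h/2)[f(x₀) + 2f(x₁) + 2f(x₂) + ... + f(xₙ)]

x_0 = 0.7500, f(x_0) = 0.464631, coefficient = 1
x_1 = 0.9688, f(x_1) = 0.679270, coefficient = 2
x_2 = 1.1875, f(x_2) = 0.860139, coefficient = 2
x_3 = 1.4062, f(x_3) = 0.973168, coefficient = 2
x_4 = 1.6250, f(x_4) = 0.997065, coefficient = 2
x_5 = 1.8438, f(x_5) = 0.927328, coefficient = 2
x_6 = 2.0625, f(x_6) = 0.777095, coefficient = 2
x_7 = 2.2812, f(x_7) = 0.574664, coefficient = 2
x_8 = 2.5000, f(x_8) = 0.358169, coefficient = 1

I ≈ (0.218750/2) × 12.400259 = 1.356278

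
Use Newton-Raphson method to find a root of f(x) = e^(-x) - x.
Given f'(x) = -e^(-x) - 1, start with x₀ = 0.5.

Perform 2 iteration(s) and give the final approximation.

f(x) = e^(-x) - x
f'(x) = -e^(-x) - 1
x₀ = 0.5

Newton-Raphson formula: x_{n+1} = x_n - f(x_n)/f'(x_n)

Iteration 1:
  f(0.500000) = 0.106531
  f'(0.500000) = -1.606531
  x_1 = 0.500000 - 0.106531/(-1.606531) = 0.566311
Iteration 2:
  f(0.566311) = 0.001305
  f'(0.566311) = -1.567616
  x_2 = 0.566311 - 0.001305/(-1.567616) = 0.567143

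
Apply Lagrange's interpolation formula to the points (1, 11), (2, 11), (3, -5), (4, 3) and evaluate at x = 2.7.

Lagrange interpolation formula:
P(x) = Σ yᵢ × Lᵢ(x)
where Lᵢ(x) = Π_{j≠i} (x - xⱼ)/(xᵢ - xⱼ)

L_0(2.7) = (2.7 - 2)/(1 - 2) × (2.7 - 3)/(1 - 3) × (2.7 - 4)/(1 - 4) = -0.045500
L_1(2.7) = (2.7 - 1)/(2 - 1) × (2.7 - 3)/(2 - 3) × (2.7 - 4)/(2 - 4) = 0.331500
L_2(2.7) = (2.7 - 1)/(3 - 1) × (2.7 - 2)/(3 - 2) × (2.7 - 4)/(3 - 4) = 0.773500
L_3(2.7) = (2.7 - 1)/(4 - 1) × (2.7 - 2)/(4 - 2) × (2.7 - 3)/(4 - 3) = -0.059500

P(2.7) = 11×L_0(2.7) + 11×L_1(2.7) + (-5)×L_2(2.7) + 3×L_3(2.7)
P(2.7) = -0.900000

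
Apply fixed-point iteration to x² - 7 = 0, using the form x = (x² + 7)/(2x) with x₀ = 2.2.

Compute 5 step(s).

Equation: x² - 7 = 0
Fixed-point form: x = (x² + 7)/(2x)
x₀ = 2.2

x_1 = g(2.200000) = 2.690909
x_2 = g(2.690909) = 2.646130
x_3 = g(2.646130) = 2.645751
x_4 = g(2.645751) = 2.645751
x_5 = g(2.645751) = 2.645751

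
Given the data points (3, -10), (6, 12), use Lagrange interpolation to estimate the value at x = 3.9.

Lagrange interpolation formula:
P(x) = Σ yᵢ × Lᵢ(x)
where Lᵢ(x) = Π_{j≠i} (x - xⱼ)/(xᵢ - xⱼ)

L_0(3.9) = (3.9 - 6)/(3 - 6) = 0.700000
L_1(3.9) = (3.9 - 3)/(6 - 3) = 0.300000

P(3.9) = (-10)×L_0(3.9) + 12×L_1(3.9)
P(3.9) = -3.400000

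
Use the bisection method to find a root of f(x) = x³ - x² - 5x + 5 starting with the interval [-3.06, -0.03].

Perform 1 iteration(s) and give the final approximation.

f(x) = x³ - x² - 5x + 5
Initial interval: [-3.06, -0.03]

Iteration 1:
  c_1 = (-3.060000 + (-0.030000))/2 = -1.545000
  f(c_1) = f(-1.545000) = 6.650021
  f(a) × f(c) < 0, new interval: [-3.060000, -1.545000]

After 1 iteration(s), the approximation is c_1 = -1.545000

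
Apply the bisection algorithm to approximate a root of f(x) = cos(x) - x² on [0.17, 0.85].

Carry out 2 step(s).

f(x) = cos(x) - x²
Initial interval: [0.17, 0.85]

Iteration 1:
  c_1 = (0.170000 + 0.850000)/2 = 0.510000
  f(c_1) = f(0.510000) = 0.612645
  f(a) × f(c) ≥ 0, new interval: [0.510000, 0.850000]
Iteration 2:
  c_2 = (0.510000 + 0.850000)/2 = 0.680000
  f(c_2) = f(0.680000) = 0.315173
  f(a) × f(c) ≥ 0, new interval: [0.680000, 0.850000]

After 2 iteration(s), the approximation is c_2 = 0.680000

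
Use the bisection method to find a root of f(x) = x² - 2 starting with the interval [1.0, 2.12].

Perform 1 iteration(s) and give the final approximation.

f(x) = x² - 2
Initial interval: [1.0, 2.12]

Iteration 1:
  c_1 = (1.000000 + 2.120000)/2 = 1.560000
  f(c_1) = f(1.560000) = 0.433600
  f(a) × f(c) < 0, new interval: [1.000000, 1.560000]

After 1 iteration(s), the approximation is c_1 = 1.560000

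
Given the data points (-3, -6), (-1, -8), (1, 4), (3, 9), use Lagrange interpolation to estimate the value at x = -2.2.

Lagrange interpolation formula:
P(x) = Σ yᵢ × Lᵢ(x)
where Lᵢ(x) = Π_{j≠i} (x - xⱼ)/(xᵢ - xⱼ)

L_0(-2.2) = (-2.2 - (-1))/(-3 - (-1)) × (-2.2 - 1)/(-3 - 1) × (-2.2 - 3)/(-3 - 3) = 0.416000
L_1(-2.2) = (-2.2 - (-3))/(-1 - (-3)) × (-2.2 - 1)/(-1 - 1) × (-2.2 - 3)/(-1 - 3) = 0.832000
L_2(-2.2) = (-2.2 - (-3))/(1 - (-3)) × (-2.2 - (-1))/(1 - (-1)) × (-2.2 - 3)/(1 - 3) = -0.312000
L_3(-2.2) = (-2.2 - (-3))/(3 - (-3)) × (-2.2 - (-1))/(3 - (-1)) × (-2.2 - 1)/(3 - 1) = 0.064000

P(-2.2) = (-6)×L_0(-2.2) + (-8)×L_1(-2.2) + 4×L_2(-2.2) + 9×L_3(-2.2)
P(-2.2) = -9.824000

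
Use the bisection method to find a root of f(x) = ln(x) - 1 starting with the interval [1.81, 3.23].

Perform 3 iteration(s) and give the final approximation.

f(x) = ln(x) - 1
Initial interval: [1.81, 3.23]

Iteration 1:
  c_1 = (1.810000 + 3.230000)/2 = 2.520000
  f(c_1) = f(2.520000) = -0.075741
  f(a) × f(c) ≥ 0, new interval: [2.520000, 3.230000]
Iteration 2:
  c_2 = (2.520000 + 3.230000)/2 = 2.875000
  f(c_2) = f(2.875000) = 0.056053
  f(a) × f(c) < 0, new interval: [2.520000, 2.875000]
Iteration 3:
  c_3 = (2.520000 + 2.875000)/2 = 2.697500
  f(c_3) = f(2.697500) = -0.007675
  f(a) × f(c) ≥ 0, new interval: [2.697500, 2.875000]

After 3 iteration(s), the approximation is c_3 = 2.697500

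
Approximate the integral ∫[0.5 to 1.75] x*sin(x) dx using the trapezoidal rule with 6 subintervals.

f(x) = x*sin(x)
a = 0.5, b = 1.75, n = 6
h = (b - a)/n = 0.208333

Trapezoidal rule: (h/2)[f(x₀) + 2f(x₁) + 2f(x₂) + ... + f(xₙ)]

x_0 = 0.5000, f(x_0) = 0.239713, coefficient = 1
x_1 = 0.7083, f(x_1) = 0.460820, coefficient = 2
x_2 = 0.9167, f(x_2) = 0.727446, coefficient = 2
x_3 = 1.1250, f(x_3) = 1.015051, coefficient = 2
x_4 = 1.3333, f(x_4) = 1.295917, coefficient = 2
x_5 = 1.5417, f(x_5) = 1.541013, coefficient = 2
x_6 = 1.7500, f(x_6) = 1.721975, coefficient = 1

I ≈ (0.208333/2) × 12.042182 = 1.254394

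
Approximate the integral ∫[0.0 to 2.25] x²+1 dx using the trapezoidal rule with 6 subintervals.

f(x) = x²+1
a = 0.0, b = 2.25, n = 6
h = (b - a)/n = 0.375000

Trapezoidal rule: (h/2)[f(x₀) + 2f(x₁) + 2f(x₂) + ... + f(xₙ)]

x_0 = 0.0000, f(x_0) = 1.000000, coefficient = 1
x_1 = 0.3750, f(x_1) = 1.140625, coefficient = 2
x_2 = 0.7500, f(x_2) = 1.562500, coefficient = 2
x_3 = 1.1250, f(x_3) = 2.265625, coefficient = 2
x_4 = 1.5000, f(x_4) = 3.250000, coefficient = 2
x_5 = 1.8750, f(x_5) = 4.515625, coefficient = 2
x_6 = 2.2500, f(x_6) = 6.062500, coefficient = 1

I ≈ (0.375000/2) × 32.531250 = 6.099609
Exact value: 6.046875
Error: 0.052734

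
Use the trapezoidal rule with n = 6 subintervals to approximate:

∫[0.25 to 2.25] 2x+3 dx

f(x) = 2x+3
a = 0.25, b = 2.25, n = 6
h = (b - a)/n = 0.333333

Trapezoidal rule: (h/2)[f(x₀) + 2f(x₁) + 2f(x₂) + ... + f(xₙ)]

x_0 = 0.2500, f(x_0) = 3.500000, coefficient = 1
x_1 = 0.5833, f(x_1) = 4.166667, coefficient = 2
x_2 = 0.9167, f(x_2) = 4.833333, coefficient = 2
x_3 = 1.2500, f(x_3) = 5.500000, coefficient = 2
x_4 = 1.5833, f(x_4) = 6.166667, coefficient = 2
x_5 = 1.9167, f(x_5) = 6.833333, coefficient = 2
x_6 = 2.2500, f(x_6) = 7.500000, coefficient = 1

I ≈ (0.333333/2) × 66.000000 = 11.000000
Exact value: 11.000000
Error: 0.000000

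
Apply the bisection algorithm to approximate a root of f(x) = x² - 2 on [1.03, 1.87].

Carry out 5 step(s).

f(x) = x² - 2
Initial interval: [1.03, 1.87]

Iteration 1:
  c_1 = (1.030000 + 1.870000)/2 = 1.450000
  f(c_1) = f(1.450000) = 0.102500
  f(a) × f(c) < 0, new interval: [1.030000, 1.450000]
Iteration 2:
  c_2 = (1.030000 + 1.450000)/2 = 1.240000
  f(c_2) = f(1.240000) = -0.462400
  f(a) × f(c) ≥ 0, new interval: [1.240000, 1.450000]
Iteration 3:
  c_3 = (1.240000 + 1.450000)/2 = 1.345000
  f(c_3) = f(1.345000) = -0.190975
  f(a) × f(c) ≥ 0, new interval: [1.345000, 1.450000]
Iteration 4:
  c_4 = (1.345000 + 1.450000)/2 = 1.397500
  f(c_4) = f(1.397500) = -0.046994
  f(a) × f(c) ≥ 0, new interval: [1.397500, 1.450000]
Iteration 5:
  c_5 = (1.397500 + 1.450000)/2 = 1.423750
  f(c_5) = f(1.423750) = 0.027064
  f(a) × f(c) < 0, new interval: [1.397500, 1.423750]

After 5 iteration(s), the approximation is c_5 = 1.423750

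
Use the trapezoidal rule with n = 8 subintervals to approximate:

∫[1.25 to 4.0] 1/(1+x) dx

f(x) = 1/(1+x)
a = 1.25, b = 4.0, n = 8
h = (b - a)/n = 0.343750

Trapezoidal rule: (h/2)[f(x₀) + 2f(x₁) + 2f(x₂) + ... + f(xₙ)]

x_0 = 1.2500, f(x_0) = 0.444444, coefficient = 1
x_1 = 1.5938, f(x_1) = 0.385542, coefficient = 2
x_2 = 1.9375, f(x_2) = 0.340426, coefficient = 2
x_3 = 2.2812, f(x_3) = 0.304762, coefficient = 2
x_4 = 2.6250, f(x_4) = 0.275862, coefficient = 2
x_5 = 2.9688, f(x_5) = 0.251969, coefficient = 2
x_6 = 3.3125, f(x_6) = 0.231884, coefficient = 2
x_7 = 3.6562, f(x_7) = 0.214765, coefficient = 2
x_8 = 4.0000, f(x_8) = 0.200000, coefficient = 1

I ≈ (0.343750/2) × 4.654863 = 0.800055
Exact value: 0.798508
Error: 0.001547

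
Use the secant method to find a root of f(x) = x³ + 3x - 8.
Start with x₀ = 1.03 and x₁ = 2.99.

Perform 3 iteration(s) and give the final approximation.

f(x) = x³ + 3x - 8
x₀ = 1.03, x₁ = 2.99

Secant formula: x_{n+1} = x_n - f(x_n)(x_n - x_{n-1})/(f(x_n) - f(x_{n-1}))

Iteration 1:
  f(1.030000) = -3.817273
  f(2.990000) = 27.700899
  x_2 = 2.990000 - 27.700899×(2.990000 - 1.030000)/(27.700899 - (-3.817273))
       = 1.267382
Iteration 2:
  f(2.990000) = 27.700899
  f(1.267382) = -2.162111
  x_3 = 1.267382 - (-2.162111)×(1.267382 - 2.990000)/(-2.162111 - 27.700899)
       = 1.392101
Iteration 3:
  f(1.267382) = -2.162111
  f(1.392101) = -1.125878
  x_4 = 1.392101 - (-1.125878)×(1.392101 - 1.267382)/(-1.125878 - (-2.162111))
       = 1.527610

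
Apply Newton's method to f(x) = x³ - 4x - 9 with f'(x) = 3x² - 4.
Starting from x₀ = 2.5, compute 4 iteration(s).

f(x) = x³ - 4x - 9
f'(x) = 3x² - 4
x₀ = 2.5

Newton-Raphson formula: x_{n+1} = x_n - f(x_n)/f'(x_n)

Iteration 1:
  f(2.500000) = -3.375000
  f'(2.500000) = 14.750000
  x_1 = 2.500000 - (-3.375000)/14.750000 = 2.728814
Iteration 2:
  f(2.728814) = 0.404647
  f'(2.728814) = 18.339270
  x_2 = 2.728814 - 0.404647/18.339270 = 2.706749
Iteration 3:
  f(2.706749) = 0.003975
  f'(2.706749) = 17.979471
  x_3 = 2.706749 - 0.003975/17.979471 = 2.706528
Iteration 4:
  f(2.706528) = 0.000000
  f'(2.706528) = 17.975881
  x_4 = 2.706528 - 0.000000/17.975881 = 2.706528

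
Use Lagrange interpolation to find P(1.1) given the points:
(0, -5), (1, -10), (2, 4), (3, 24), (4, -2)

Lagrange interpolation formula:
P(x) = Σ yᵢ × Lᵢ(x)
where Lᵢ(x) = Π_{j≠i} (x - xⱼ)/(xᵢ - xⱼ)

L_0(1.1) = (1.1 - 1)/(0 - 1) × (1.1 - 2)/(0 - 2) × (1.1 - 3)/(0 - 3) × (1.1 - 4)/(0 - 4) = -0.020663
L_1(1.1) = (1.1 - 0)/(1 - 0) × (1.1 - 2)/(1 - 2) × (1.1 - 3)/(1 - 3) × (1.1 - 4)/(1 - 4) = 0.909150
L_2(1.1) = (1.1 - 0)/(2 - 0) × (1.1 - 1)/(2 - 1) × (1.1 - 3)/(2 - 3) × (1.1 - 4)/(2 - 4) = 0.151525
L_3(1.1) = (1.1 - 0)/(3 - 0) × (1.1 - 1)/(3 - 1) × (1.1 - 2)/(3 - 2) × (1.1 - 4)/(3 - 4) = -0.047850
L_4(1.1) = (1.1 - 0)/(4 - 0) × (1.1 - 1)/(4 - 1) × (1.1 - 2)/(4 - 2) × (1.1 - 3)/(4 - 3) = 0.007838

P(1.1) = (-5)×L_0(1.1) + (-10)×L_1(1.1) + 4×L_2(1.1) + 24×L_3(1.1) + (-2)×L_4(1.1)
P(1.1) = -9.546162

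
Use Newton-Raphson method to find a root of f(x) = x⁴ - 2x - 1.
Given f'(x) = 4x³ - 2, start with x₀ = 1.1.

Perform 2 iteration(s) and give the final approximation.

f(x) = x⁴ - 2x - 1
f'(x) = 4x³ - 2
x₀ = 1.1

Newton-Raphson formula: x_{n+1} = x_n - f(x_n)/f'(x_n)

Iteration 1:
  f(1.100000) = -1.735900
  f'(1.100000) = 3.324000
  x_1 = 1.100000 - (-1.735900)/3.324000 = 1.622232
Iteration 2:
  f(1.622232) = 2.681051
  f'(1.622232) = 15.076509
  x_2 = 1.622232 - 2.681051/15.076509 = 1.444403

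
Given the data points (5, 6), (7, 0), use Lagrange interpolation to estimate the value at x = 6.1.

Lagrange interpolation formula:
P(x) = Σ yᵢ × Lᵢ(x)
where Lᵢ(x) = Π_{j≠i} (x - xⱼ)/(xᵢ - xⱼ)

L_0(6.1) = (6.1 - 7)/(5 - 7) = 0.450000
L_1(6.1) = (6.1 - 5)/(7 - 5) = 0.550000

P(6.1) = 6×L_0(6.1) + 0×L_1(6.1)
P(6.1) = 2.700000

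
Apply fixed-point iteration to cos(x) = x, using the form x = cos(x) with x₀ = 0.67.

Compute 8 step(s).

Equation: cos(x) = x
Fixed-point form: x = cos(x)
x₀ = 0.67

x_1 = g(0.670000) = 0.783822
x_2 = g(0.783822) = 0.708221
x_3 = g(0.708221) = 0.759521
x_4 = g(0.759521) = 0.725166
x_5 = g(0.725166) = 0.748389
x_6 = g(0.748389) = 0.732786
x_7 = g(0.732786) = 0.743314
x_8 = g(0.743314) = 0.736230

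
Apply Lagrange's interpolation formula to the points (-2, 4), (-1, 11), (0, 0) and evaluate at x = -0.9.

Lagrange interpolation formula:
P(x) = Σ yᵢ × Lᵢ(x)
where Lᵢ(x) = Π_{j≠i} (x - xⱼ)/(xᵢ - xⱼ)

L_0(-0.9) = (-0.9 - (-1))/(-2 - (-1)) × (-0.9 - 0)/(-2 - 0) = -0.045000
L_1(-0.9) = (-0.9 - (-2))/(-1 - (-2)) × (-0.9 - 0)/(-1 - 0) = 0.990000
L_2(-0.9) = (-0.9 - (-2))/(0 - (-2)) × (-0.9 - (-1))/(0 - (-1)) = 0.055000

P(-0.9) = 4×L_0(-0.9) + 11×L_1(-0.9) + 0×L_2(-0.9)
P(-0.9) = 10.710000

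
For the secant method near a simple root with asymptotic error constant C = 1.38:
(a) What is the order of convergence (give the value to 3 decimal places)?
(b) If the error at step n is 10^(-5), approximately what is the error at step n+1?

(a) Secant method has superlinear convergence with order φ = (1+√5)/2 ≈ 1.618.
    This means |e_{n+1}| ≈ C|e_n|^1.618.

(b) With |e_n| = 10^(-5) and C = 1.38:
    |e_{n+1}| ≈ 1.38 × (10^(-5))^1.618 = 1.38 × 10^(-8.09)

(a) ≈ 1.618 (golden ratio); (b) |e_{n+1}| ≈ 1.121e-08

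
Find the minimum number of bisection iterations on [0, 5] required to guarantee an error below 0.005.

We need (b-a)/2^n ≤ 0.005
(5 - 0)/2^n ≤ 0.005
5/2^n ≤ 0.005
2^n ≥ 1000
n ≥ log₂(1000) = 9.97
n ≥ 10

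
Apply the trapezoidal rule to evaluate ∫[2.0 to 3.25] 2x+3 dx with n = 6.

f(x) = 2x+3
a = 2.0, b = 3.25, n = 6
h = (b - a)/n = 0.208333

Trapezoidal rule: (h/2)[f(x₀) + 2f(x₁) + 2f(x₂) + ... + f(xₙ)]

x_0 = 2.0000, f(x_0) = 7.000000, coefficient = 1
x_1 = 2.2083, f(x_1) = 7.416667, coefficient = 2
x_2 = 2.4167, f(x_2) = 7.833333, coefficient = 2
x_3 = 2.6250, f(x_3) = 8.250000, coefficient = 2
x_4 = 2.8333, f(x_4) = 8.666667, coefficient = 2
x_5 = 3.0417, f(x_5) = 9.083333, coefficient = 2
x_6 = 3.2500, f(x_6) = 9.500000, coefficient = 1

I ≈ (0.208333/2) × 99.000000 = 10.312500
Exact value: 10.312500
Error: 0.000000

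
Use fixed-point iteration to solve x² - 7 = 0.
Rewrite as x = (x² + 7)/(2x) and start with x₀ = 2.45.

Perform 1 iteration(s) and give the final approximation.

Equation: x² - 7 = 0
Fixed-point form: x = (x² + 7)/(2x)
x₀ = 2.45

x_1 = g(2.450000) = 2.653571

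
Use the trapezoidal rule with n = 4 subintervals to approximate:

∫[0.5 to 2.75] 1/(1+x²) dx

f(x) = 1/(1+x²)
a = 0.5, b = 2.75, n = 4
h = (b - a)/n = 0.562500

Trapezoidal rule: (h/2)[f(x₀) + 2f(x₁) + 2f(x₂) + ... + f(xₙ)]

x_0 = 0.5000, f(x_0) = 0.800000, coefficient = 1
x_1 = 1.0625, f(x_1) = 0.469725, coefficient = 2
x_2 = 1.6250, f(x_2) = 0.274678, coefficient = 2
x_3 = 2.1875, f(x_3) = 0.172856, coefficient = 2
x_4 = 2.7500, f(x_4) = 0.116788, coefficient = 1

I ≈ (0.562500/2) × 2.751306 = 0.773805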